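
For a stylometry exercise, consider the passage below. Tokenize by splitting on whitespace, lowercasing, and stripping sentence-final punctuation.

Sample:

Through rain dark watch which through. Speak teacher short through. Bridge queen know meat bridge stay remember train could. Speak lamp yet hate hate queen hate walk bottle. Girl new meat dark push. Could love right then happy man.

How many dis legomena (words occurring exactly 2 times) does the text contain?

6

Frequencies: through:3, hate:3, dark:2, speak:2, bridge:2, queen:2, meat:2, could:2, rain:1, watch:1, which:1, teacher:1, short:1, know:1, stay:1, remember:1, train:1, lamp:1, yet:1, walk:1, … (9 more, each freq 1)
Words with frequency 2: bridge, could, dark, meat, queen, speak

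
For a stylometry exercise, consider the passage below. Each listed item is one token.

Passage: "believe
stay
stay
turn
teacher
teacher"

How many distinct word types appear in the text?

Distinct types: {believe, stay, teacher, turn}
V = 4

4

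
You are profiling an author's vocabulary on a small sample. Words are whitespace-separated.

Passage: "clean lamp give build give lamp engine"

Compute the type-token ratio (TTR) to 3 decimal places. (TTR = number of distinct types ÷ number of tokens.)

0.714

N = 7 tokens, V = 5 types.
TTR = V / N = 5 / 7 = 0.714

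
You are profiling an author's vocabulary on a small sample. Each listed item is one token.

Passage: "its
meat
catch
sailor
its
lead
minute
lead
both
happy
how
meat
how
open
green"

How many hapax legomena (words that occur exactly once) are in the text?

7

Frequencies: its:2, meat:2, lead:2, how:2, catch:1, sailor:1, minute:1, both:1, happy:1, open:1, green:1
Hapax (freq=1): both, catch, green, happy, minute, open, sailor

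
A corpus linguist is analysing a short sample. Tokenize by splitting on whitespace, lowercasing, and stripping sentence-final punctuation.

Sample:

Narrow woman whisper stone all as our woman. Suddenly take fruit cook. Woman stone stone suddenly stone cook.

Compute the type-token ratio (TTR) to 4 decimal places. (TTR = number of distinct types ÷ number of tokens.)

N = 18 tokens, V = 11 types.
TTR = V / N = 11 / 18 = 0.6111

0.6111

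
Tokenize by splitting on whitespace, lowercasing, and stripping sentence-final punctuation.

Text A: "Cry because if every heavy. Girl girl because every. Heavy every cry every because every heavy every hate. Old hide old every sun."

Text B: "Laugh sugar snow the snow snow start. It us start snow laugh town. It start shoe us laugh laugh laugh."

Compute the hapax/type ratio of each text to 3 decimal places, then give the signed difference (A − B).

-0.044

A: hapax=4, V=10, ratio=0.400
B: hapax=4, V=9, ratio=0.444
Difference = 0.400 − 0.444 = -0.044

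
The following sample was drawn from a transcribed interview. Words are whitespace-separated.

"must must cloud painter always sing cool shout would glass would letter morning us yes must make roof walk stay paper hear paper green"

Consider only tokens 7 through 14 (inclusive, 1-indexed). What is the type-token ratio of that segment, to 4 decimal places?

Segment tokens 7–14: cool, shout, would, glass, would, letter, morning, us
Segment N = 8, segment V = 7.
TTR = 7 / 8 = 0.8750

0.8750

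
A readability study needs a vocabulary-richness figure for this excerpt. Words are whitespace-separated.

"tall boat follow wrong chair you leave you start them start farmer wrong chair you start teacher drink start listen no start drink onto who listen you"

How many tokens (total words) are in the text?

27

Tokens: tall, boat, follow, wrong, chair, you, leave, you, start, them, start, farmer, wrong, chair, you, start, teacher, drink, start, listen, no, start, drink, onto, who, listen, you
N = 27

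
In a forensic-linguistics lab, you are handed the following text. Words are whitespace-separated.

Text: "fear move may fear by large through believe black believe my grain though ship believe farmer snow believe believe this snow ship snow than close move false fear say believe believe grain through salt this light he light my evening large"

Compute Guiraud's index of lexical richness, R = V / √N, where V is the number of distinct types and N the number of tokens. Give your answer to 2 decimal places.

3.59

N = 41, V = 23.
√N = 6.403124
R = 23 / 6.403124 = 3.59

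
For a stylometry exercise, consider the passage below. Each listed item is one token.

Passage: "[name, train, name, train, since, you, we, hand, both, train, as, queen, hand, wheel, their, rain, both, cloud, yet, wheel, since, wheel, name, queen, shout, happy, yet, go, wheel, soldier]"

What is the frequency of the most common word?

4

Frequencies: wheel:4, name:3, train:3, since:2, hand:2, both:2, queen:2, yet:2, you:1, we:1, as:1, their:1, rain:1, cloud:1, shout:1, happy:1, go:1, soldier:1
Most common: 'wheel' with frequency 4.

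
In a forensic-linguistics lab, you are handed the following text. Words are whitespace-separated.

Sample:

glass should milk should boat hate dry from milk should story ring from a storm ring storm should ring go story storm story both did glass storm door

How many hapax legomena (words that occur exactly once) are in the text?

Frequencies: should:4, storm:4, story:3, ring:3, glass:2, milk:2, from:2, boat:1, hate:1, dry:1, a:1, go:1, both:1, did:1, door:1
Hapax (freq=1): a, boat, both, did, door, dry, go, hate

8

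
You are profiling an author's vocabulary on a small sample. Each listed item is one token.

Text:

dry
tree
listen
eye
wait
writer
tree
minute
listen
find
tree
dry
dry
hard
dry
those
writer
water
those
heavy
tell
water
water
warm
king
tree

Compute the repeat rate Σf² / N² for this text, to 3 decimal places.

Frequencies: dry:4, tree:4, water:3, listen:2, writer:2, those:2, eye:1, wait:1, minute:1, find:1, hard:1, heavy:1, tell:1, warm:1, king:1
Σf² = 62; N² = 676
Repeat rate = 62 / 676 = 0.092

0.092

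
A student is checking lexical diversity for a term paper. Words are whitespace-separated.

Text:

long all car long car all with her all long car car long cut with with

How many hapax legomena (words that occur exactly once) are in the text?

2

Frequencies: long:4, car:4, all:3, with:3, her:1, cut:1
Hapax (freq=1): cut, her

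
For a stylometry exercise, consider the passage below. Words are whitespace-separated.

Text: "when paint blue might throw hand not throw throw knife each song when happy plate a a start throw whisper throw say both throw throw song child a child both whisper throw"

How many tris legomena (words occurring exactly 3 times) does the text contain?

1

Frequencies: throw:8, a:3, when:2, song:2, whisper:2, both:2, child:2, paint:1, blue:1, might:1, hand:1, not:1, knife:1, each:1, happy:1, plate:1, start:1, say:1
Words with frequency 3: a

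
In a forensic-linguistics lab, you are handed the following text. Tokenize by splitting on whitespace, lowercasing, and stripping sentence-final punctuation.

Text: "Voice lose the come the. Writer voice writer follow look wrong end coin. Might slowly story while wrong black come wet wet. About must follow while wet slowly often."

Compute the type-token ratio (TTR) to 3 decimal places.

N = 29 tokens, V = 19 types.
TTR = V / N = 19 / 29 = 0.655

0.655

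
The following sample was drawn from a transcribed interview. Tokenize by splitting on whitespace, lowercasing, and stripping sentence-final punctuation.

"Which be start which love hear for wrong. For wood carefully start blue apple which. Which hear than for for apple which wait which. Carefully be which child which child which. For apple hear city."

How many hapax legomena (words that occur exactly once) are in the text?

7

Frequencies: which:9, for:5, hear:3, apple:3, be:2, start:2, carefully:2, child:2, love:1, wrong:1, wood:1, blue:1, than:1, wait:1, city:1
Hapax (freq=1): blue, city, love, than, wait, wood, wrong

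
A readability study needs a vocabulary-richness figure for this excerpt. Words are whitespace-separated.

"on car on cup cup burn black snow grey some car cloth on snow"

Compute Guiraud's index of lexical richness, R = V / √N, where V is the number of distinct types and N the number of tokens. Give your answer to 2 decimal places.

2.41

N = 14, V = 9.
√N = 3.741657
R = 9 / 3.741657 = 2.41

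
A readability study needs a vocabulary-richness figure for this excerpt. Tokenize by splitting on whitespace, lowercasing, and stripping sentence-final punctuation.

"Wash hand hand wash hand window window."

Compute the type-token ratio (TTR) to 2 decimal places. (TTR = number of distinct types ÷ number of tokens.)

0.43

N = 7 tokens, V = 3 types.
TTR = V / N = 3 / 7 = 0.43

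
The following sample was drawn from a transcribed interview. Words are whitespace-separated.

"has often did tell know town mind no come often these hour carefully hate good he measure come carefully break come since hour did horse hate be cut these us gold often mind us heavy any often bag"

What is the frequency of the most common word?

Frequencies: often:4, come:3, did:2, mind:2, these:2, hour:2, carefully:2, hate:2, us:2, has:1, tell:1, know:1, town:1, no:1, good:1, he:1, measure:1, break:1, since:1, horse:1, … (6 more, each freq 1)
Most common: 'often' with frequency 4.

4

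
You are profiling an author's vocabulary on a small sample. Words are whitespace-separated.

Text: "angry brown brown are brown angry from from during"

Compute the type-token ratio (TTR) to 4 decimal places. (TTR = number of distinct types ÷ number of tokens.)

N = 9 tokens, V = 5 types.
TTR = V / N = 5 / 9 = 0.5556

0.5556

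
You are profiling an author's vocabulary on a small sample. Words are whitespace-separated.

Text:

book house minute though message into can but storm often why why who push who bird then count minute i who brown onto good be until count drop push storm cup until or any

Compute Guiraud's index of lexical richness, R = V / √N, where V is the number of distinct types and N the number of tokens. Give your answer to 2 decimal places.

N = 34, V = 26.
√N = 5.830952
R = 26 / 5.830952 = 4.46

4.46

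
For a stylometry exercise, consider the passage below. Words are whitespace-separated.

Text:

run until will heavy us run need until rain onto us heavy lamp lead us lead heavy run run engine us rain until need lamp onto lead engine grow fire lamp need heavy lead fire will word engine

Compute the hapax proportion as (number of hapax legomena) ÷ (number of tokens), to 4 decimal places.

Frequencies: run:4, heavy:4, us:4, lead:4, until:3, need:3, lamp:3, engine:3, will:2, rain:2, onto:2, fire:2, grow:1, word:1
Hapax count = 2; token count = 38.
Ratio = 2 / 38 = 0.0526

0.0526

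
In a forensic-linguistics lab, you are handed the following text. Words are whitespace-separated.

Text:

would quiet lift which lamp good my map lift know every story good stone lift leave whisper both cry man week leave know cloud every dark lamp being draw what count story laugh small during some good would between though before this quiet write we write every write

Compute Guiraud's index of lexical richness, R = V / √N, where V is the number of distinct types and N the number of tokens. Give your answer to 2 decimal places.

4.91

N = 48, V = 34.
√N = 6.928203
R = 34 / 6.928203 = 4.91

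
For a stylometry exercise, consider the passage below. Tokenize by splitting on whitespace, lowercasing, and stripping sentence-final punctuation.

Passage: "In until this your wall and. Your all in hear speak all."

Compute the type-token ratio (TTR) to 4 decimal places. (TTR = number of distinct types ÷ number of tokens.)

N = 12 tokens, V = 9 types.
TTR = V / N = 9 / 12 = 0.7500

0.7500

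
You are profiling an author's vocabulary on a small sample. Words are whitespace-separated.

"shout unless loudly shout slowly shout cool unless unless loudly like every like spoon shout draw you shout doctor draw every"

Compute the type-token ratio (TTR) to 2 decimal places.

N = 21 tokens, V = 11 types.
TTR = V / N = 11 / 21 = 0.52

0.52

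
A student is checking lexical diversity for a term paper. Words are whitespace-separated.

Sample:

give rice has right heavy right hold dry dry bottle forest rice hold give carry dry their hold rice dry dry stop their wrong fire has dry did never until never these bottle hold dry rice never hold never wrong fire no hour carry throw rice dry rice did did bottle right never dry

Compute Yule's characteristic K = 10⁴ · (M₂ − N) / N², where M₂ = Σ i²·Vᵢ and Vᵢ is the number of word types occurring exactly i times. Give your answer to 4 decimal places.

589.8491

Frequencies: dry:9, rice:6, hold:5, never:5, right:3, bottle:3, did:3, give:2, has:2, carry:2, their:2, wrong:2, fire:2, heavy:1, forest:1, stop:1, until:1, these:1, no:1, hour:1, … (1 more, each freq 1)
N = 54. Frequency spectrum: V_1=8, V_2=6, V_3=3, V_5=2, V_6=1, V_9=1
M₂ = 1²·8 + 2²·6 + 3²·3 + 5²·2 + 6²·1 + 9²·1 = 226
K = 10000 × (226 − 54) / 54² = 589.8491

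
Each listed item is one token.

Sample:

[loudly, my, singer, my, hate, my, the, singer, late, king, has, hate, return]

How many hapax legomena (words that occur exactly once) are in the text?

Frequencies: my:3, singer:2, hate:2, loudly:1, the:1, late:1, king:1, has:1, return:1
Hapax (freq=1): has, king, late, loudly, return, the

6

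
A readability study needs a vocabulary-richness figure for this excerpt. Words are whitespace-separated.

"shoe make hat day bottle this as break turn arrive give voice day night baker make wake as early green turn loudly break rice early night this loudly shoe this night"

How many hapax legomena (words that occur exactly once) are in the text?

9

Frequencies: this:3, night:3, shoe:2, make:2, day:2, as:2, break:2, turn:2, early:2, loudly:2, hat:1, bottle:1, arrive:1, give:1, voice:1, baker:1, wake:1, green:1, rice:1
Hapax (freq=1): arrive, baker, bottle, give, green, hat, rice, voice, wake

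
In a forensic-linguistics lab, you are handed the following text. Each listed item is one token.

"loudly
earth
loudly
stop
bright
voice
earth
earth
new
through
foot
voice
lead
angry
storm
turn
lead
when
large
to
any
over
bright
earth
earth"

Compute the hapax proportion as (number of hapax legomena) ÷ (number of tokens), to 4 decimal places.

0.4800

Frequencies: earth:5, loudly:2, bright:2, voice:2, lead:2, stop:1, new:1, through:1, foot:1, angry:1, storm:1, turn:1, when:1, large:1, to:1, any:1, over:1
Hapax count = 12; token count = 25.
Ratio = 12 / 25 = 0.4800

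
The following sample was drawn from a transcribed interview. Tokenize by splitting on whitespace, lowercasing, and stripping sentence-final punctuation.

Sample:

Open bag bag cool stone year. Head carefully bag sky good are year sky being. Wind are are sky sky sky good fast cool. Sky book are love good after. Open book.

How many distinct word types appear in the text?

Distinct types: {after, are, bag, being, book, carefully, cool, fast, good, head, love, open, sky, stone, wind, year}
V = 16

16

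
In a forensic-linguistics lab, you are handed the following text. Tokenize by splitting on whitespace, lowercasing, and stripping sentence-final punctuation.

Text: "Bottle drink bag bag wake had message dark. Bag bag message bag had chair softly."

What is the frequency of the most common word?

Frequencies: bag:5, had:2, message:2, bottle:1, drink:1, wake:1, dark:1, chair:1, softly:1
Most common: 'bag' with frequency 5.

5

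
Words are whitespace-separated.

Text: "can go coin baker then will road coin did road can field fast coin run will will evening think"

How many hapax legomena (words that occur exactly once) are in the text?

9

Frequencies: coin:3, will:3, can:2, road:2, go:1, baker:1, then:1, did:1, field:1, fast:1, run:1, evening:1, think:1
Hapax (freq=1): baker, did, evening, fast, field, go, run, then, think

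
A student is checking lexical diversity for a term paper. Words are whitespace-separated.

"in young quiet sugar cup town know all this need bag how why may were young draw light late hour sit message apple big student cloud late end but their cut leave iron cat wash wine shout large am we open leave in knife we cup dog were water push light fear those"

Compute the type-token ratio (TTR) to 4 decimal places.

N = 53 tokens, V = 45 types.
TTR = V / N = 45 / 53 = 0.8491

0.8491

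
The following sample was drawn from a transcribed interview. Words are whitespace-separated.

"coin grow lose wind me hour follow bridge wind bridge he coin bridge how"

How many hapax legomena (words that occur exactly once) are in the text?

7

Frequencies: bridge:3, coin:2, wind:2, grow:1, lose:1, me:1, hour:1, follow:1, he:1, how:1
Hapax (freq=1): follow, grow, he, hour, how, lose, me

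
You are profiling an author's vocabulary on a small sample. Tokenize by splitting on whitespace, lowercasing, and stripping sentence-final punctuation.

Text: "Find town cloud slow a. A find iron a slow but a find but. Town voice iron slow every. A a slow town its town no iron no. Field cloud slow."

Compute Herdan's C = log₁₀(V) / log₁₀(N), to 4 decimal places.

0.7236

N = 31, V = 12.
log₁₀(V) = 1.079181, log₁₀(N) = 1.491362
C = 1.079181 / 1.491362 = 0.7236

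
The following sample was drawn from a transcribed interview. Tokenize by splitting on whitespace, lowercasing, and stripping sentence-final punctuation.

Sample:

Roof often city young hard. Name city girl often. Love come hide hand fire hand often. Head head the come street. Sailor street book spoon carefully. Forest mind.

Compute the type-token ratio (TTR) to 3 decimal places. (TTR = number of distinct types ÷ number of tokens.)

0.750

N = 28 tokens, V = 21 types.
TTR = V / N = 21 / 28 = 0.750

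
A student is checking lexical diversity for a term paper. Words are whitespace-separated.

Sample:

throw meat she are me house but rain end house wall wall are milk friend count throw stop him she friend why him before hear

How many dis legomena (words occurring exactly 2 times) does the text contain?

Frequencies: throw:2, she:2, are:2, house:2, wall:2, friend:2, him:2, meat:1, me:1, but:1, rain:1, end:1, milk:1, count:1, stop:1, why:1, before:1, hear:1
Words with frequency 2: are, friend, him, house, she, throw, wall

7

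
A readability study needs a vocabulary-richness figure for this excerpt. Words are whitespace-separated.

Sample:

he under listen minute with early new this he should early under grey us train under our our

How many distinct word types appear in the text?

13

Distinct types: {early, grey, he, listen, minute, new, our, should, this, train, under, us, with}
V = 13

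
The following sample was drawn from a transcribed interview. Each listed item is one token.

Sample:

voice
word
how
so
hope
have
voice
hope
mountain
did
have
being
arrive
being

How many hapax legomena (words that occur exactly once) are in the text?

Frequencies: voice:2, hope:2, have:2, being:2, word:1, how:1, so:1, mountain:1, did:1, arrive:1
Hapax (freq=1): arrive, did, how, mountain, so, word

6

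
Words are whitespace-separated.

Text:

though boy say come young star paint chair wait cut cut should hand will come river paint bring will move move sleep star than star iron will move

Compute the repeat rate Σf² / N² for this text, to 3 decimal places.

Frequencies: star:3, will:3, move:3, come:2, paint:2, cut:2, though:1, boy:1, say:1, young:1, chair:1, wait:1, should:1, hand:1, river:1, bring:1, sleep:1, than:1, iron:1
Σf² = 52; N² = 784
Repeat rate = 52 / 784 = 0.066

0.066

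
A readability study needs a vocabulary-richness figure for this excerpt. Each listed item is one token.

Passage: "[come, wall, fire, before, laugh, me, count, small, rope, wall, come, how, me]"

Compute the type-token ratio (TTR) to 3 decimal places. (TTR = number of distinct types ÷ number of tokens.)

0.769

N = 13 tokens, V = 10 types.
TTR = V / N = 10 / 13 = 0.769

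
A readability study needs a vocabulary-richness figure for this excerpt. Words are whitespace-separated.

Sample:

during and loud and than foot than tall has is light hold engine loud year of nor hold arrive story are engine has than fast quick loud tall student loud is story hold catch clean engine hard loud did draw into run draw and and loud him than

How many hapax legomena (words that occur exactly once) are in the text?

Frequencies: loud:6, and:4, than:4, hold:3, engine:3, tall:2, has:2, is:2, story:2, draw:2, during:1, foot:1, light:1, year:1, of:1, nor:1, arrive:1, are:1, fast:1, quick:1, … (8 more, each freq 1)
Hapax (freq=1): are, arrive, catch, clean, did, during, fast, foot, hard, him, into, light, nor, of, quick, run, student, year

18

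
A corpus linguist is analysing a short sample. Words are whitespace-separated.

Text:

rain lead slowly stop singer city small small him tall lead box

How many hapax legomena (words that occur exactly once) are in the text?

Frequencies: lead:2, small:2, rain:1, slowly:1, stop:1, singer:1, city:1, him:1, tall:1, box:1
Hapax (freq=1): box, city, him, rain, singer, slowly, stop, tall

8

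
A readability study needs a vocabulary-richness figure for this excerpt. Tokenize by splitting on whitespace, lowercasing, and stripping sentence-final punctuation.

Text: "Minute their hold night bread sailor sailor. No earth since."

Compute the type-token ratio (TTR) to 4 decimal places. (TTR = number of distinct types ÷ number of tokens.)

0.9000

N = 10 tokens, V = 9 types.
TTR = V / N = 9 / 10 = 0.9000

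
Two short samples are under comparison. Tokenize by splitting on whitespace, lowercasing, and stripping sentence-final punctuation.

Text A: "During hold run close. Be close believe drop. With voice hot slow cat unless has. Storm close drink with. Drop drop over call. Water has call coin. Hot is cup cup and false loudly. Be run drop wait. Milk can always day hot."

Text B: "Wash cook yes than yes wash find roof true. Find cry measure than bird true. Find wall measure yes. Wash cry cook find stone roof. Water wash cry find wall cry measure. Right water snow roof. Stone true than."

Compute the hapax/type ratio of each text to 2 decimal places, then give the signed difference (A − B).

0.50

A: hapax=21, V=30, ratio=0.70
B: hapax=3, V=15, ratio=0.20
Difference = 0.70 − 0.20 = 0.50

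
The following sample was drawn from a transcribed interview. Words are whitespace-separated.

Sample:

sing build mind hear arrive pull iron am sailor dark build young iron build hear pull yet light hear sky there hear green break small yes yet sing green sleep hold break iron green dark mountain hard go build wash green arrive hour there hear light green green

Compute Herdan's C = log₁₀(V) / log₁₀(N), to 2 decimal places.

0.84

N = 48, V = 26.
log₁₀(V) = 1.414973, log₁₀(N) = 1.681241
C = 1.414973 / 1.681241 = 0.84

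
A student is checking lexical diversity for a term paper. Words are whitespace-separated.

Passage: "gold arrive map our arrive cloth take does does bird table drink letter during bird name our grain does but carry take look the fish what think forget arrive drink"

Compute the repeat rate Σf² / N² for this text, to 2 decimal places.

0.06

Frequencies: arrive:3, does:3, our:2, take:2, bird:2, drink:2, gold:1, map:1, cloth:1, table:1, letter:1, during:1, name:1, grain:1, but:1, carry:1, look:1, the:1, fish:1, what:1, … (2 more, each freq 1)
Σf² = 50; N² = 900
Repeat rate = 50 / 900 = 0.06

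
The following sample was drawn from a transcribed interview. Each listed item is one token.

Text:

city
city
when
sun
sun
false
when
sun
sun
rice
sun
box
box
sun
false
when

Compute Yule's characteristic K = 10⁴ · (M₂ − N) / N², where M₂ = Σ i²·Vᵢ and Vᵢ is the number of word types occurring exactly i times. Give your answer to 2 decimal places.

Frequencies: sun:6, when:3, city:2, false:2, box:2, rice:1
N = 16. Frequency spectrum: V_1=1, V_2=3, V_3=1, V_6=1
M₂ = 1²·1 + 2²·3 + 3²·1 + 6²·1 = 58
K = 10000 × (58 − 16) / 16² = 1640.63

1640.63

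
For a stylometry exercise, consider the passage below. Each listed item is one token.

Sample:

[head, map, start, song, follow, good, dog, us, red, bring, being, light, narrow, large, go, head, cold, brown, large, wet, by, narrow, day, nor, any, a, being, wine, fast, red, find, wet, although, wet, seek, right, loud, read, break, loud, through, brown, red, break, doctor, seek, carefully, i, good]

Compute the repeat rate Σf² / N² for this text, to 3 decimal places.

Frequencies: red:3, wet:3, head:2, good:2, being:2, narrow:2, large:2, brown:2, seek:2, loud:2, break:2, map:1, start:1, song:1, follow:1, dog:1, us:1, bring:1, light:1, go:1, … (16 more, each freq 1)
Σf² = 79; N² = 2401
Repeat rate = 79 / 2401 = 0.033

0.033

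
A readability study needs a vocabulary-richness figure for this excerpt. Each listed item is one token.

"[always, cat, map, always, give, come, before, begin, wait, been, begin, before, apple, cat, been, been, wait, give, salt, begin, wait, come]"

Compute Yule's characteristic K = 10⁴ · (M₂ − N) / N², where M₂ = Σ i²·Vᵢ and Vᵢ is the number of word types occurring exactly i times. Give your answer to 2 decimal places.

Frequencies: begin:3, wait:3, been:3, always:2, cat:2, give:2, come:2, before:2, map:1, apple:1, salt:1
N = 22. Frequency spectrum: V_1=3, V_2=5, V_3=3
M₂ = 1²·3 + 2²·5 + 3²·3 = 50
K = 10000 × (50 − 22) / 22² = 578.51

578.51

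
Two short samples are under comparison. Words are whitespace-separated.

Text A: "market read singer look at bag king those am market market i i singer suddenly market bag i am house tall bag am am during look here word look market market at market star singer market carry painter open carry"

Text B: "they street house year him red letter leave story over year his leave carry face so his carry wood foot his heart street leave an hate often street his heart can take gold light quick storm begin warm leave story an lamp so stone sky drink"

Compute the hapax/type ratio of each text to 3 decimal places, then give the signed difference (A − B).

A: hapax=12, V=20, ratio=0.600
B: hapax=23, V=32, ratio=0.719
Difference = 0.600 − 0.719 = -0.119

-0.119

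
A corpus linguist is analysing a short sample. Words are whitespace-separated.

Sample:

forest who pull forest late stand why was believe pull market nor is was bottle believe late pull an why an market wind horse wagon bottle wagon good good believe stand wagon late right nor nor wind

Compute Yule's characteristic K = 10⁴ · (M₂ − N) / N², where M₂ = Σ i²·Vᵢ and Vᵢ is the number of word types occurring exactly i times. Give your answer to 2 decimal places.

350.62

Frequencies: pull:3, late:3, believe:3, nor:3, wagon:3, forest:2, stand:2, why:2, was:2, market:2, bottle:2, an:2, wind:2, good:2, who:1, is:1, horse:1, right:1
N = 37. Frequency spectrum: V_1=4, V_2=9, V_3=5
M₂ = 1²·4 + 2²·9 + 3²·5 = 85
K = 10000 × (85 − 37) / 37² = 350.62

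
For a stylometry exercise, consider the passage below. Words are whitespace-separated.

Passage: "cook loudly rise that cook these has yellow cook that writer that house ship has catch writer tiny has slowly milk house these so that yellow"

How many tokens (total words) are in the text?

26

Tokens: cook, loudly, rise, that, cook, these, has, yellow, cook, that, writer, that, house, ship, has, catch, writer, tiny, has, slowly, milk, house, these, so, that, yellow
N = 26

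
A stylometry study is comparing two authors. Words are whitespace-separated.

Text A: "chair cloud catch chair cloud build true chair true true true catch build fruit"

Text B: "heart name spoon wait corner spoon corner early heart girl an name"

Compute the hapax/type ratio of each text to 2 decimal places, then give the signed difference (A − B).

-0.33

A: hapax=1, V=6, ratio=0.17
B: hapax=4, V=8, ratio=0.50
Difference = 0.17 − 0.50 = -0.33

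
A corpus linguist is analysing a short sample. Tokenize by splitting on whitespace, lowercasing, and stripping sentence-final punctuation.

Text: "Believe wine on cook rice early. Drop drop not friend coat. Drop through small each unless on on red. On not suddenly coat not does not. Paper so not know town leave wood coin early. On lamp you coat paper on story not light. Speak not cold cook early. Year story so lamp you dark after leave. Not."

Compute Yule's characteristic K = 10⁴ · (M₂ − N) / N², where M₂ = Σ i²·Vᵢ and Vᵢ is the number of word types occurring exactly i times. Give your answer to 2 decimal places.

350.77

Frequencies: not:8, on:6, early:3, drop:3, coat:3, cook:2, paper:2, so:2, leave:2, lamp:2, you:2, story:2, believe:1, wine:1, rice:1, friend:1, through:1, small:1, each:1, unless:1, … (13 more, each freq 1)
N = 58. Frequency spectrum: V_1=21, V_2=7, V_3=3, V_6=1, V_8=1
M₂ = 1²·21 + 2²·7 + 3²·3 + 6²·1 + 8²·1 = 176
K = 10000 × (176 − 58) / 58² = 350.77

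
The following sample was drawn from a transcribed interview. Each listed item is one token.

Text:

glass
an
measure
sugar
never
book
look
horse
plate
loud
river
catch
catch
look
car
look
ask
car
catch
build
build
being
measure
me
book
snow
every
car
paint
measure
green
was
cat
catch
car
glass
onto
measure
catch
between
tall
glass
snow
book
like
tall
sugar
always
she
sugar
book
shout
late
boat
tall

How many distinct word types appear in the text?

32

Distinct types: {always, an, ask, being, between, boat, book, build, car, cat, catch, every, glass, green, horse, late, like, look, loud, me, measure, never, onto, paint, plate, river, she, shout, snow, sugar, tall, was}
V = 32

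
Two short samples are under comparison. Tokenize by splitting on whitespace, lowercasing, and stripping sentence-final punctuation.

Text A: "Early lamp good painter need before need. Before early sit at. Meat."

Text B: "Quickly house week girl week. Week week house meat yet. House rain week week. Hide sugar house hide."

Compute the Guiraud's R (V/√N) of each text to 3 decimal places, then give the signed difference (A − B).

A: V=9, N=12, R=2.598
B: V=9, N=18, R=2.121
Difference = 2.598 − 2.121 = 0.477

0.477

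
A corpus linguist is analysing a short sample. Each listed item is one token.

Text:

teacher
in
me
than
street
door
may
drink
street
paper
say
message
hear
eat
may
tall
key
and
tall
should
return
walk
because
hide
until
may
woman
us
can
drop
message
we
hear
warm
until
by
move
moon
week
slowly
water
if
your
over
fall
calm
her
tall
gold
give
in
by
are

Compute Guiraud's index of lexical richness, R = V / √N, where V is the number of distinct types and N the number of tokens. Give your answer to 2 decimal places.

5.91

N = 53, V = 43.
√N = 7.280110
R = 43 / 7.280110 = 5.91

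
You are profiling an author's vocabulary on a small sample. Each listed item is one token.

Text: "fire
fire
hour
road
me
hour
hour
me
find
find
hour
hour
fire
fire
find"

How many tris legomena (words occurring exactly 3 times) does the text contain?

Frequencies: hour:5, fire:4, find:3, me:2, road:1
Words with frequency 3: find

1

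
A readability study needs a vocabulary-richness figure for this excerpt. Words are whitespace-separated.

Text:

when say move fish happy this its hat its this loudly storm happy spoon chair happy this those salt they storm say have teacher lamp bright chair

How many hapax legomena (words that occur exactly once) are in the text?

Frequencies: happy:3, this:3, say:2, its:2, storm:2, chair:2, when:1, move:1, fish:1, hat:1, loudly:1, spoon:1, those:1, salt:1, they:1, have:1, teacher:1, lamp:1, bright:1
Hapax (freq=1): bright, fish, hat, have, lamp, loudly, move, salt, spoon, teacher, they, those, when

13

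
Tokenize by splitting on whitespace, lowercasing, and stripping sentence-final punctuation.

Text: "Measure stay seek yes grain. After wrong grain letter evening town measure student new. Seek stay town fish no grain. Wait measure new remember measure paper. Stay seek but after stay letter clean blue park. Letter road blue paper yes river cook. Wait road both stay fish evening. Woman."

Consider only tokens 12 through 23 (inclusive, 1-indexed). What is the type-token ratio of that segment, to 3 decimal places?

Segment tokens 12–23: measure, student, new, seek, stay, town, fish, no, grain, wait, measure, new
Segment N = 12, segment V = 10.
TTR = 10 / 12 = 0.833

0.833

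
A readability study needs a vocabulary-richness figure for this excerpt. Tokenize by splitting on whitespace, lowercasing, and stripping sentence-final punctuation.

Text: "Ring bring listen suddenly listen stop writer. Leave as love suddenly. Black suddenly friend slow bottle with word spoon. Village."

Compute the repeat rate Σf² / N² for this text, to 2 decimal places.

0.07

Frequencies: suddenly:3, listen:2, ring:1, bring:1, stop:1, writer:1, leave:1, as:1, love:1, black:1, friend:1, slow:1, bottle:1, with:1, word:1, spoon:1, village:1
Σf² = 28; N² = 400
Repeat rate = 28 / 400 = 0.07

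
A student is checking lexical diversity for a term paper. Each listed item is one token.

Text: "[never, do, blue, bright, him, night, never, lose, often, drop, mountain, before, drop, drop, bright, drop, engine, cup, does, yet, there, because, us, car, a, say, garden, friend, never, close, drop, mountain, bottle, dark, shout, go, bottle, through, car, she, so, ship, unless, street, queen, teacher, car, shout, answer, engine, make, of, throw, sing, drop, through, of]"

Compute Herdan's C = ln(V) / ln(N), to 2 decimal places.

0.92

N = 57, V = 41.
ln(V) = 3.713572, ln(N) = 4.043051
C = 3.713572 / 4.043051 = 0.92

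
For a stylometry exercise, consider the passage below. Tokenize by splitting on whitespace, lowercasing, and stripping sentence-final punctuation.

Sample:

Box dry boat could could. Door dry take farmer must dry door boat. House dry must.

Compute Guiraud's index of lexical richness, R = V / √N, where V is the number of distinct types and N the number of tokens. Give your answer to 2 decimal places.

2.25

N = 16, V = 9.
√N = 4.000000
R = 9 / 4.000000 = 2.25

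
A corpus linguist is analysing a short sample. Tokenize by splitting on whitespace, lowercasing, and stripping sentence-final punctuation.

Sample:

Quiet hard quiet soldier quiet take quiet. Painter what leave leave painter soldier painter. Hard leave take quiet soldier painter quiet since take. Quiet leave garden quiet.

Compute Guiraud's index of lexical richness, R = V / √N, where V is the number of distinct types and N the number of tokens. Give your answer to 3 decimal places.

N = 27, V = 9.
√N = 5.196152
R = 9 / 5.196152 = 1.732

1.732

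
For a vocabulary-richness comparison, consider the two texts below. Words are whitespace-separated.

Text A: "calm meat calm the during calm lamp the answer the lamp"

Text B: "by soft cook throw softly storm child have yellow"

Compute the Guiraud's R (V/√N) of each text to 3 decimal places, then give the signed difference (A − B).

A: V=6, N=11, R=1.809
B: V=9, N=9, R=3.000
Difference = 1.809 − 3.000 = -1.191

-1.191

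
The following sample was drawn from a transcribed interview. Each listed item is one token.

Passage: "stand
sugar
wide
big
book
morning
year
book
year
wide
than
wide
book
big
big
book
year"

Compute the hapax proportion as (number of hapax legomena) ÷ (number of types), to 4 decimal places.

0.5000

Frequencies: book:4, wide:3, big:3, year:3, stand:1, sugar:1, morning:1, than:1
Hapax count = 4; type count = 8.
Ratio = 4 / 8 = 0.5000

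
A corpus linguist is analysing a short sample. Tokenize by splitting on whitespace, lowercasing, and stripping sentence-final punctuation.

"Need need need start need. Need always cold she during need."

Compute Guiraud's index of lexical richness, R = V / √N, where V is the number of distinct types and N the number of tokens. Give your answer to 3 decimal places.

N = 11, V = 6.
√N = 3.316625
R = 6 / 3.316625 = 1.809

1.809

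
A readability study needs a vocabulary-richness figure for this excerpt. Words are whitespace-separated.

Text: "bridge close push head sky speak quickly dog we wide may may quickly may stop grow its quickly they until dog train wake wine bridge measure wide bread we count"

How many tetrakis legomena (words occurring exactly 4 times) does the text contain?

Frequencies: quickly:3, may:3, bridge:2, dog:2, we:2, wide:2, close:1, push:1, head:1, sky:1, speak:1, stop:1, grow:1, its:1, they:1, until:1, train:1, wake:1, wine:1, measure:1, … (2 more, each freq 1)
Words with frequency 4: (none)

0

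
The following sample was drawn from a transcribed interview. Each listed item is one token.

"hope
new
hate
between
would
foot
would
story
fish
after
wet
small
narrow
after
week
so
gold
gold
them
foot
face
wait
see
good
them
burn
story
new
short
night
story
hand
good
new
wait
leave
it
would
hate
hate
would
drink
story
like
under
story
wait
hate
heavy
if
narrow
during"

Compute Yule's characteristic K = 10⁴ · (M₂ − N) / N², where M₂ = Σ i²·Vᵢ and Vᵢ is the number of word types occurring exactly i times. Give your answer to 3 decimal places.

Frequencies: story:5, hate:4, would:4, new:3, wait:3, foot:2, after:2, narrow:2, gold:2, them:2, good:2, hope:1, between:1, fish:1, wet:1, small:1, week:1, so:1, face:1, see:1, … (12 more, each freq 1)
N = 52. Frequency spectrum: V_1=21, V_2=6, V_3=2, V_4=2, V_5=1
M₂ = 1²·21 + 2²·6 + 3²·2 + 4²·2 + 5²·1 = 120
K = 10000 × (120 − 52) / 52² = 251.479

251.479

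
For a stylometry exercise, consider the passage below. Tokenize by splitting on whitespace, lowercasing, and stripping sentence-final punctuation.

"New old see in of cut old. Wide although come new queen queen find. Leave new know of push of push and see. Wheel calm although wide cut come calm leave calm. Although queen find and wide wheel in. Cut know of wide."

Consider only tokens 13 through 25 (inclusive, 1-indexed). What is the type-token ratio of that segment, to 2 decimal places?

0.85

Segment tokens 13–25: queen, find, leave, new, know, of, push, of, push, and, see, wheel, calm
Segment N = 13, segment V = 11.
TTR = 11 / 13 = 0.85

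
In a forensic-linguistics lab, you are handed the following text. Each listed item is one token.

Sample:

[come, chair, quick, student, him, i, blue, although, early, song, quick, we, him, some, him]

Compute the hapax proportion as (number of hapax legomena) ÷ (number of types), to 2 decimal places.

Frequencies: him:3, quick:2, come:1, chair:1, student:1, i:1, blue:1, although:1, early:1, song:1, we:1, some:1
Hapax count = 10; type count = 12.
Ratio = 10 / 12 = 0.83

0.83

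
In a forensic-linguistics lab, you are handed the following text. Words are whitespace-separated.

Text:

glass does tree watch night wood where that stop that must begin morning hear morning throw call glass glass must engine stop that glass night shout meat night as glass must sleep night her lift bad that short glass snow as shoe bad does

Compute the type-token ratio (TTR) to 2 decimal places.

0.59

N = 44 tokens, V = 26 types.
TTR = V / N = 26 / 44 = 0.59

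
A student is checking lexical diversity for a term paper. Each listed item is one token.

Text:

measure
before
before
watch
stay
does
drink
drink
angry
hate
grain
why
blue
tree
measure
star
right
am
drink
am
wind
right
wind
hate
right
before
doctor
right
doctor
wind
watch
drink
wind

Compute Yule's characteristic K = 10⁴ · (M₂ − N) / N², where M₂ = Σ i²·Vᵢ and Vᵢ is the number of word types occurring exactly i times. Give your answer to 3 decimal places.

477.502

Frequencies: drink:4, right:4, wind:4, before:3, measure:2, watch:2, hate:2, am:2, doctor:2, stay:1, does:1, angry:1, grain:1, why:1, blue:1, tree:1, star:1
N = 33. Frequency spectrum: V_1=8, V_2=5, V_3=1, V_4=3
M₂ = 1²·8 + 2²·5 + 3²·1 + 4²·3 = 85
K = 10000 × (85 − 33) / 33² = 477.502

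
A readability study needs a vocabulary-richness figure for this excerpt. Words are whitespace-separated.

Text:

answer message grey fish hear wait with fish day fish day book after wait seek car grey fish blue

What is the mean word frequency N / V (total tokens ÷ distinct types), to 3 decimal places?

1.462

N = 19 tokens, V = 13 types.
Mean frequency = N / V = 19 / 13 = 1.462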